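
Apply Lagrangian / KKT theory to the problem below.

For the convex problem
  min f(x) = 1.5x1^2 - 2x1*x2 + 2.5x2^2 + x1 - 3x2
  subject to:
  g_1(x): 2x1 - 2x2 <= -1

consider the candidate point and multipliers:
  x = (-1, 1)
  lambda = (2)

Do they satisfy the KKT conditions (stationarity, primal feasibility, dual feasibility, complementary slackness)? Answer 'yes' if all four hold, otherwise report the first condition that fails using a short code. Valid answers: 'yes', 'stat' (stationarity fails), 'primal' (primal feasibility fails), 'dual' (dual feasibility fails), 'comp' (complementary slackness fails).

Gradient of f: grad f(x) = Q x + c = (-4, 4)
Constraint values g_i(x) = a_i^T x - b_i:
  g_1((-1, 1)) = -3
Stationarity residual: grad f(x) + sum_i lambda_i a_i = (0, 0)
  -> stationarity OK
Primal feasibility (all g_i <= 0): OK
Dual feasibility (all lambda_i >= 0): OK
Complementary slackness (lambda_i * g_i(x) = 0 for all i): FAILS

Verdict: the first failing condition is complementary_slackness -> comp.

comp


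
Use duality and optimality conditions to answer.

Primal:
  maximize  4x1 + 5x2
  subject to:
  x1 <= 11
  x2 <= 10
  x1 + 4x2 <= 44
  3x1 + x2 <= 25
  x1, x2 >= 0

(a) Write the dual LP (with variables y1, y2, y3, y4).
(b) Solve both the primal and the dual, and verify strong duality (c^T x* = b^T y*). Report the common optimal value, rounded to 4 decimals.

The standard primal-dual pair for 'max c^T x s.t. A x <= b, x >= 0' is:
  Dual:  min b^T y  s.t.  A^T y >= c,  y >= 0.

So the dual LP is:
  minimize  11y1 + 10y2 + 44y3 + 25y4
  subject to:
    y1 + y3 + 3y4 >= 4
    y2 + 4y3 + y4 >= 5
    y1, y2, y3, y4 >= 0

Solving the primal: x* = (5.0909, 9.7273).
  primal value c^T x* = 69.
Solving the dual: y* = (0, 0, 1, 1).
  dual value b^T y* = 69.
Strong duality: c^T x* = b^T y*. Confirmed.

69


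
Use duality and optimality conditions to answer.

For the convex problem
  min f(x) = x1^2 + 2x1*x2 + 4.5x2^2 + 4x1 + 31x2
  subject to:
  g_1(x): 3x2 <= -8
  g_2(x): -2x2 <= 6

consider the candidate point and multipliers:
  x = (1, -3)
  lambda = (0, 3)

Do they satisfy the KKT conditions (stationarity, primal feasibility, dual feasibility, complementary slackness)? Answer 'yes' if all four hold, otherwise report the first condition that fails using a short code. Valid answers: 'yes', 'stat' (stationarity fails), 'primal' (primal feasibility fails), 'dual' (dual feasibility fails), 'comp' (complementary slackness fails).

Gradient of f: grad f(x) = Q x + c = (0, 6)
Constraint values g_i(x) = a_i^T x - b_i:
  g_1((1, -3)) = -1
  g_2((1, -3)) = 0
Stationarity residual: grad f(x) + sum_i lambda_i a_i = (0, 0)
  -> stationarity OK
Primal feasibility (all g_i <= 0): OK
Dual feasibility (all lambda_i >= 0): OK
Complementary slackness (lambda_i * g_i(x) = 0 for all i): OK

Verdict: yes, KKT holds.

yes


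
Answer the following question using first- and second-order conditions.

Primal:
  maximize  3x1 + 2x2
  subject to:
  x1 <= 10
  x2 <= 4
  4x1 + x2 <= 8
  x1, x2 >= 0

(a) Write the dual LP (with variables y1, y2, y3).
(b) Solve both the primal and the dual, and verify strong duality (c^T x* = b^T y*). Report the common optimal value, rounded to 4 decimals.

The standard primal-dual pair for 'max c^T x s.t. A x <= b, x >= 0' is:
  Dual:  min b^T y  s.t.  A^T y >= c,  y >= 0.

So the dual LP is:
  minimize  10y1 + 4y2 + 8y3
  subject to:
    y1 + 4y3 >= 3
    y2 + y3 >= 2
    y1, y2, y3 >= 0

Solving the primal: x* = (1, 4).
  primal value c^T x* = 11.
Solving the dual: y* = (0, 1.25, 0.75).
  dual value b^T y* = 11.
Strong duality: c^T x* = b^T y*. Confirmed.

11


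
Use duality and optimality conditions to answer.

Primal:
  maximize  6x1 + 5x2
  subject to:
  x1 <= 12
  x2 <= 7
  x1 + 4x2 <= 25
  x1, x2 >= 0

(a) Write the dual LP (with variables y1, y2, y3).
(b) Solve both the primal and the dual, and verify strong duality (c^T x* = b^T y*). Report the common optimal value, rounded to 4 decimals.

The standard primal-dual pair for 'max c^T x s.t. A x <= b, x >= 0' is:
  Dual:  min b^T y  s.t.  A^T y >= c,  y >= 0.

So the dual LP is:
  minimize  12y1 + 7y2 + 25y3
  subject to:
    y1 + y3 >= 6
    y2 + 4y3 >= 5
    y1, y2, y3 >= 0

Solving the primal: x* = (12, 3.25).
  primal value c^T x* = 88.25.
Solving the dual: y* = (4.75, 0, 1.25).
  dual value b^T y* = 88.25.
Strong duality: c^T x* = b^T y*. Confirmed.

88.25


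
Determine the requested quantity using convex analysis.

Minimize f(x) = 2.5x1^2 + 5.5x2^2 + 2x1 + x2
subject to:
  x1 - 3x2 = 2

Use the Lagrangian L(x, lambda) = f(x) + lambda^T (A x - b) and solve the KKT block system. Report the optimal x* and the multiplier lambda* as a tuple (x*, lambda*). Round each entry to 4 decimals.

Form the Lagrangian:
  L(x, lambda) = (1/2) x^T Q x + c^T x + lambda^T (A x - b)
Stationarity (grad_x L = 0): Q x + c + A^T lambda = 0.
Primal feasibility: A x = b.

This gives the KKT block system:
  [ Q   A^T ] [ x     ]   [-c ]
  [ A    0  ] [ lambda ] = [ b ]

Solving the linear system:
  x*      = (0.0179, -0.6607)
  lambda* = (-2.0893)
  f(x*)   = 1.7768

x* = (0.0179, -0.6607), lambda* = (-2.0893)


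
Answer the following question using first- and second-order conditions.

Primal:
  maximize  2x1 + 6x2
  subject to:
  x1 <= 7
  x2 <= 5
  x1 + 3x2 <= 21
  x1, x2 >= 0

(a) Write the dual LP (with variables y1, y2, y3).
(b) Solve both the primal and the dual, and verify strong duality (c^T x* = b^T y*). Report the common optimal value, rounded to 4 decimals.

The standard primal-dual pair for 'max c^T x s.t. A x <= b, x >= 0' is:
  Dual:  min b^T y  s.t.  A^T y >= c,  y >= 0.

So the dual LP is:
  minimize  7y1 + 5y2 + 21y3
  subject to:
    y1 + y3 >= 2
    y2 + 3y3 >= 6
    y1, y2, y3 >= 0

Solving the primal: x* = (6, 5).
  primal value c^T x* = 42.
Solving the dual: y* = (0, 0, 2).
  dual value b^T y* = 42.
Strong duality: c^T x* = b^T y*. Confirmed.

42


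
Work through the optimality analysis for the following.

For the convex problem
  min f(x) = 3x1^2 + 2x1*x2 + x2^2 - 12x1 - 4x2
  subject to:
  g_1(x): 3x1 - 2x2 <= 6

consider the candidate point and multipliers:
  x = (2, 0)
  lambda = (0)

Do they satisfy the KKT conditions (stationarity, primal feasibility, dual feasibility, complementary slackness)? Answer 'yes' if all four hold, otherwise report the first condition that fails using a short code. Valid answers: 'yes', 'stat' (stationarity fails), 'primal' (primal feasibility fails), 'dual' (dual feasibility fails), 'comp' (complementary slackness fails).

Gradient of f: grad f(x) = Q x + c = (0, 0)
Constraint values g_i(x) = a_i^T x - b_i:
  g_1((2, 0)) = 0
Stationarity residual: grad f(x) + sum_i lambda_i a_i = (0, 0)
  -> stationarity OK
Primal feasibility (all g_i <= 0): OK
Dual feasibility (all lambda_i >= 0): OK
Complementary slackness (lambda_i * g_i(x) = 0 for all i): OK

Verdict: yes, KKT holds.

yes


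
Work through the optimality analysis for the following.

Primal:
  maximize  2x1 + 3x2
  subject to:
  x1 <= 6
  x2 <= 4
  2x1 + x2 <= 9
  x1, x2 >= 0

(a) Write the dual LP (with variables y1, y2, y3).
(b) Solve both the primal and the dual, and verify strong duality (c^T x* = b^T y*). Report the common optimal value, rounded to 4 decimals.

The standard primal-dual pair for 'max c^T x s.t. A x <= b, x >= 0' is:
  Dual:  min b^T y  s.t.  A^T y >= c,  y >= 0.

So the dual LP is:
  minimize  6y1 + 4y2 + 9y3
  subject to:
    y1 + 2y3 >= 2
    y2 + y3 >= 3
    y1, y2, y3 >= 0

Solving the primal: x* = (2.5, 4).
  primal value c^T x* = 17.
Solving the dual: y* = (0, 2, 1).
  dual value b^T y* = 17.
Strong duality: c^T x* = b^T y*. Confirmed.

17


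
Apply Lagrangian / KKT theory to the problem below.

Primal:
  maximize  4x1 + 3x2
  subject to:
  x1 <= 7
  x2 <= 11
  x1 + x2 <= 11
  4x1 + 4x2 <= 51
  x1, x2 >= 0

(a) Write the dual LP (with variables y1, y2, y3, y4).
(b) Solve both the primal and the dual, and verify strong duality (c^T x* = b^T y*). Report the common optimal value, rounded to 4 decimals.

The standard primal-dual pair for 'max c^T x s.t. A x <= b, x >= 0' is:
  Dual:  min b^T y  s.t.  A^T y >= c,  y >= 0.

So the dual LP is:
  minimize  7y1 + 11y2 + 11y3 + 51y4
  subject to:
    y1 + y3 + 4y4 >= 4
    y2 + y3 + 4y4 >= 3
    y1, y2, y3, y4 >= 0

Solving the primal: x* = (7, 4).
  primal value c^T x* = 40.
Solving the dual: y* = (1, 0, 3, 0).
  dual value b^T y* = 40.
Strong duality: c^T x* = b^T y*. Confirmed.

40


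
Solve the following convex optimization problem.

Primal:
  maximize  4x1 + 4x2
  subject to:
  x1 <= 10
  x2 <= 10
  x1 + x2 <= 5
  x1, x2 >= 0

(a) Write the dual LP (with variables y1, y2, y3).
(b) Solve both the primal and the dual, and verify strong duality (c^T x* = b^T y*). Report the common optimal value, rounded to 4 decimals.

The standard primal-dual pair for 'max c^T x s.t. A x <= b, x >= 0' is:
  Dual:  min b^T y  s.t.  A^T y >= c,  y >= 0.

So the dual LP is:
  minimize  10y1 + 10y2 + 5y3
  subject to:
    y1 + y3 >= 4
    y2 + y3 >= 4
    y1, y2, y3 >= 0

Solving the primal: x* = (5, 0).
  primal value c^T x* = 20.
Solving the dual: y* = (0, 0, 4).
  dual value b^T y* = 20.
Strong duality: c^T x* = b^T y*. Confirmed.

20


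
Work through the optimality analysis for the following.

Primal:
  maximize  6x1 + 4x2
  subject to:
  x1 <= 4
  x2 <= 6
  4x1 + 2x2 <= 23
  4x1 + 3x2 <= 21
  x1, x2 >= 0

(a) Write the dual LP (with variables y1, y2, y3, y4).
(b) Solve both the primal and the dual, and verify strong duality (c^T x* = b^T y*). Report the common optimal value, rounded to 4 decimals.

The standard primal-dual pair for 'max c^T x s.t. A x <= b, x >= 0' is:
  Dual:  min b^T y  s.t.  A^T y >= c,  y >= 0.

So the dual LP is:
  minimize  4y1 + 6y2 + 23y3 + 21y4
  subject to:
    y1 + 4y3 + 4y4 >= 6
    y2 + 2y3 + 3y4 >= 4
    y1, y2, y3, y4 >= 0

Solving the primal: x* = (4, 1.6667).
  primal value c^T x* = 30.6667.
Solving the dual: y* = (0.6667, 0, 0, 1.3333).
  dual value b^T y* = 30.6667.
Strong duality: c^T x* = b^T y*. Confirmed.

30.6667


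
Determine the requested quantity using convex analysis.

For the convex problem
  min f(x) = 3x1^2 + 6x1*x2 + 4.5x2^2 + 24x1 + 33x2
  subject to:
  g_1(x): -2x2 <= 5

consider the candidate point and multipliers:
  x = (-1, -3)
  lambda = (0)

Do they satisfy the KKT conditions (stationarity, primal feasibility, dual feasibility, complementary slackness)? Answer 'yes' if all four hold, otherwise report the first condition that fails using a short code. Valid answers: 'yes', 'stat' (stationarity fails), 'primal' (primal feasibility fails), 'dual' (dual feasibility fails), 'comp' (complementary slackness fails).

Gradient of f: grad f(x) = Q x + c = (0, 0)
Constraint values g_i(x) = a_i^T x - b_i:
  g_1((-1, -3)) = 1
Stationarity residual: grad f(x) + sum_i lambda_i a_i = (0, 0)
  -> stationarity OK
Primal feasibility (all g_i <= 0): FAILS
Dual feasibility (all lambda_i >= 0): OK
Complementary slackness (lambda_i * g_i(x) = 0 for all i): OK

Verdict: the first failing condition is primal_feasibility -> primal.

primal


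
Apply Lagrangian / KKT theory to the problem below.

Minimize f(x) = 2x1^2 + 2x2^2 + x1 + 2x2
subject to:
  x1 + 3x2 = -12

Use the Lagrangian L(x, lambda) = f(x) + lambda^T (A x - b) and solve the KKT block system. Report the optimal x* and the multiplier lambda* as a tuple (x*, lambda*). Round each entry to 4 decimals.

Form the Lagrangian:
  L(x, lambda) = (1/2) x^T Q x + c^T x + lambda^T (A x - b)
Stationarity (grad_x L = 0): Q x + c + A^T lambda = 0.
Primal feasibility: A x = b.

This gives the KKT block system:
  [ Q   A^T ] [ x     ]   [-c ]
  [ A    0  ] [ lambda ] = [ b ]

Solving the linear system:
  x*      = (-1.275, -3.575)
  lambda* = (4.1)
  f(x*)   = 20.3875

x* = (-1.275, -3.575), lambda* = (4.1)


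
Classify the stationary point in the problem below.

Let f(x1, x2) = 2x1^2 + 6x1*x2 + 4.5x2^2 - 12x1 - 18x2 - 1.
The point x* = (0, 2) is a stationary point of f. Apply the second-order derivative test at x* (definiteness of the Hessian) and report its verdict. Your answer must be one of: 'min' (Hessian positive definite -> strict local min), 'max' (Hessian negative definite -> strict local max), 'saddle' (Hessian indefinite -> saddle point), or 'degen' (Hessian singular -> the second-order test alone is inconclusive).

Compute the Hessian H = grad^2 f:
  H = [[4, 6], [6, 9]]
Verify stationarity: grad f(x*) = H x* + g = (0, 0).
Eigenvalues of H: 0, 13.
H has a zero eigenvalue (singular; positive semidefinite but not definite), so H is neither positive definite, negative definite, nor indefinite. The second-order test alone is inconclusive -> degen.
(Indeed, f is constant along the null direction of H through x*, so x* is not a strict local extremum.)

degen


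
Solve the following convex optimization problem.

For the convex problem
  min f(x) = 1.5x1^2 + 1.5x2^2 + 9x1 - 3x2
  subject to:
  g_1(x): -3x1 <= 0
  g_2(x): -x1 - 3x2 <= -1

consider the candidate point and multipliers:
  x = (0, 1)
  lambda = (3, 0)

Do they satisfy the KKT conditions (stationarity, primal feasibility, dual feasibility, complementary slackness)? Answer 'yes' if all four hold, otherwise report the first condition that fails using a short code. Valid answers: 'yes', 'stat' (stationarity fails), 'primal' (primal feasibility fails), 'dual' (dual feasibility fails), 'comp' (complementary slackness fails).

Gradient of f: grad f(x) = Q x + c = (9, 0)
Constraint values g_i(x) = a_i^T x - b_i:
  g_1((0, 1)) = 0
  g_2((0, 1)) = -2
Stationarity residual: grad f(x) + sum_i lambda_i a_i = (0, 0)
  -> stationarity OK
Primal feasibility (all g_i <= 0): OK
Dual feasibility (all lambda_i >= 0): OK
Complementary slackness (lambda_i * g_i(x) = 0 for all i): OK

Verdict: yes, KKT holds.

yes


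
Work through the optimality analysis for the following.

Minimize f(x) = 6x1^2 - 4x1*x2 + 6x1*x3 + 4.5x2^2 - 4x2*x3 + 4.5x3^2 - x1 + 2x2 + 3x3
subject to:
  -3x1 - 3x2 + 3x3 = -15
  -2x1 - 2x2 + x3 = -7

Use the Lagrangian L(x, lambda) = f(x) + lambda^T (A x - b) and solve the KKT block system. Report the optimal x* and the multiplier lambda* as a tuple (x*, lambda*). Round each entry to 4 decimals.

Form the Lagrangian:
  L(x, lambda) = (1/2) x^T Q x + c^T x + lambda^T (A x - b)
Stationarity (grad_x L = 0): Q x + c + A^T lambda = 0.
Primal feasibility: A x = b.

This gives the KKT block system:
  [ Q   A^T ] [ x     ]   [-c ]
  [ A    0  ] [ lambda ] = [ b ]

Solving the linear system:
  x*      = (2.0345, -0.0345, -3)
  lambda* = (5.9195, -6.1034)
  f(x*)   = 17.4828

x* = (2.0345, -0.0345, -3), lambda* = (5.9195, -6.1034)


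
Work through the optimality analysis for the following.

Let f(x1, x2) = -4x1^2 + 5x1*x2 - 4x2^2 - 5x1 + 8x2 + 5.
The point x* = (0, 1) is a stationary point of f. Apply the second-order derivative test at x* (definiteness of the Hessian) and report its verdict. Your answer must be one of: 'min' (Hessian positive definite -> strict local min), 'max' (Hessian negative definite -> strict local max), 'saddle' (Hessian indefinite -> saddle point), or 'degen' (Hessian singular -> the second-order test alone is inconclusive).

Compute the Hessian H = grad^2 f:
  H = [[-8, 5], [5, -8]]
Verify stationarity: grad f(x*) = H x* + g = (0, 0).
Eigenvalues of H: -13, -3.
Both eigenvalues < 0, so H is negative definite -> x* is a strict local max.

max


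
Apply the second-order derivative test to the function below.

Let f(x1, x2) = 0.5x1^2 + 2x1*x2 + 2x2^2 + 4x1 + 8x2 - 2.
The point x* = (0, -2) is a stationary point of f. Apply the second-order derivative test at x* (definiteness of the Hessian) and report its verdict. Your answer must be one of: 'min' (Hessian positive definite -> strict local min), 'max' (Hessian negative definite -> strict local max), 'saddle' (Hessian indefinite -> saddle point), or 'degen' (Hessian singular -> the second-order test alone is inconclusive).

Compute the Hessian H = grad^2 f:
  H = [[1, 2], [2, 4]]
Verify stationarity: grad f(x*) = H x* + g = (0, 0).
Eigenvalues of H: 0, 5.
H has a zero eigenvalue (singular; positive semidefinite but not definite), so H is neither positive definite, negative definite, nor indefinite. The second-order test alone is inconclusive -> degen.
(Indeed, f is constant along the null direction of H through x*, so x* is not a strict local extremum.)

degen


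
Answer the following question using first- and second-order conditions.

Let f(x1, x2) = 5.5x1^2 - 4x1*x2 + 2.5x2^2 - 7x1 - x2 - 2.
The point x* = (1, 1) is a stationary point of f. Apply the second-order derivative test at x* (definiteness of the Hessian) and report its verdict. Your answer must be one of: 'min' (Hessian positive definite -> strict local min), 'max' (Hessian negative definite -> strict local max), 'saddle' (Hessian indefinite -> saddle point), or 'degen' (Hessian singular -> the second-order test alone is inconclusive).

Compute the Hessian H = grad^2 f:
  H = [[11, -4], [-4, 5]]
Verify stationarity: grad f(x*) = H x* + g = (0, 0).
Eigenvalues of H: 3, 13.
Both eigenvalues > 0, so H is positive definite -> x* is a strict local min.

min


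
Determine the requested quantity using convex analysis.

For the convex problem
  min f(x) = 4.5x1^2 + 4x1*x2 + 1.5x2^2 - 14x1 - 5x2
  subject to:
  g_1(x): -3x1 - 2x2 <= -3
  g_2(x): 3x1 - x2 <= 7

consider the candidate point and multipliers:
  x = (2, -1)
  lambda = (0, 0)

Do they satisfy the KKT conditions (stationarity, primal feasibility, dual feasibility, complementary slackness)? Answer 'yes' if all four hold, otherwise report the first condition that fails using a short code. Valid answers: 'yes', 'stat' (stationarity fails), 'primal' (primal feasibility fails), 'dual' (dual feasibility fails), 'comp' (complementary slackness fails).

Gradient of f: grad f(x) = Q x + c = (0, 0)
Constraint values g_i(x) = a_i^T x - b_i:
  g_1((2, -1)) = -1
  g_2((2, -1)) = 0
Stationarity residual: grad f(x) + sum_i lambda_i a_i = (0, 0)
  -> stationarity OK
Primal feasibility (all g_i <= 0): OK
Dual feasibility (all lambda_i >= 0): OK
Complementary slackness (lambda_i * g_i(x) = 0 for all i): OK

Verdict: yes, KKT holds.

yes


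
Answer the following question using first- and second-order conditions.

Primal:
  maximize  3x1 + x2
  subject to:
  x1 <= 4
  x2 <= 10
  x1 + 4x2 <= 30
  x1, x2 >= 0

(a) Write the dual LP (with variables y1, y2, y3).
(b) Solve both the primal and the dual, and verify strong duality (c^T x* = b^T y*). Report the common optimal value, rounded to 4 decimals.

The standard primal-dual pair for 'max c^T x s.t. A x <= b, x >= 0' is:
  Dual:  min b^T y  s.t.  A^T y >= c,  y >= 0.

So the dual LP is:
  minimize  4y1 + 10y2 + 30y3
  subject to:
    y1 + y3 >= 3
    y2 + 4y3 >= 1
    y1, y2, y3 >= 0

Solving the primal: x* = (4, 6.5).
  primal value c^T x* = 18.5.
Solving the dual: y* = (2.75, 0, 0.25).
  dual value b^T y* = 18.5.
Strong duality: c^T x* = b^T y*. Confirmed.

18.5


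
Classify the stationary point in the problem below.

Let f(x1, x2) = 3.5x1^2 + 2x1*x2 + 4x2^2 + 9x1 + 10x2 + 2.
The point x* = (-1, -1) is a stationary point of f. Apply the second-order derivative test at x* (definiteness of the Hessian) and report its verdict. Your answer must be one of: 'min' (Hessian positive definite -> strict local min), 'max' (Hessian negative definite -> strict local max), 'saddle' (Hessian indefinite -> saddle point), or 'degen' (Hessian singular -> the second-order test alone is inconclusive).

Compute the Hessian H = grad^2 f:
  H = [[7, 2], [2, 8]]
Verify stationarity: grad f(x*) = H x* + g = (0, 0).
Eigenvalues of H: 5.4384, 9.5616.
Both eigenvalues > 0, so H is positive definite -> x* is a strict local min.

min


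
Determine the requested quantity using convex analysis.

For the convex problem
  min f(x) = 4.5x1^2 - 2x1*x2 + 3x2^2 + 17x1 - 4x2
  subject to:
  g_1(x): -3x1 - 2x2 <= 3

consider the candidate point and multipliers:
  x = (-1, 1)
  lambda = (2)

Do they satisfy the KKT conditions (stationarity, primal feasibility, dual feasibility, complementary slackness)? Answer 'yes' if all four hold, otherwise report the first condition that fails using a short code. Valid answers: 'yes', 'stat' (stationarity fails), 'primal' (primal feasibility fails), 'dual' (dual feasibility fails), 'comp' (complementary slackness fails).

Gradient of f: grad f(x) = Q x + c = (6, 4)
Constraint values g_i(x) = a_i^T x - b_i:
  g_1((-1, 1)) = -2
Stationarity residual: grad f(x) + sum_i lambda_i a_i = (0, 0)
  -> stationarity OK
Primal feasibility (all g_i <= 0): OK
Dual feasibility (all lambda_i >= 0): OK
Complementary slackness (lambda_i * g_i(x) = 0 for all i): FAILS

Verdict: the first failing condition is complementary_slackness -> comp.

comp


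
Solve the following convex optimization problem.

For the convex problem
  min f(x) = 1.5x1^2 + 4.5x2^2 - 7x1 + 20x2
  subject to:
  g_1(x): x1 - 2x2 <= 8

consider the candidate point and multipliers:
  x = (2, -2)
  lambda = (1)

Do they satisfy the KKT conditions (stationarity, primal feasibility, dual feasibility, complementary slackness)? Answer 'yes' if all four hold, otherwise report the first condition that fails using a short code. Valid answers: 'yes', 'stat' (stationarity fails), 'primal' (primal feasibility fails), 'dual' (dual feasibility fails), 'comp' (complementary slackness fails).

Gradient of f: grad f(x) = Q x + c = (-1, 2)
Constraint values g_i(x) = a_i^T x - b_i:
  g_1((2, -2)) = -2
Stationarity residual: grad f(x) + sum_i lambda_i a_i = (0, 0)
  -> stationarity OK
Primal feasibility (all g_i <= 0): OK
Dual feasibility (all lambda_i >= 0): OK
Complementary slackness (lambda_i * g_i(x) = 0 for all i): FAILS

Verdict: the first failing condition is complementary_slackness -> comp.

comp


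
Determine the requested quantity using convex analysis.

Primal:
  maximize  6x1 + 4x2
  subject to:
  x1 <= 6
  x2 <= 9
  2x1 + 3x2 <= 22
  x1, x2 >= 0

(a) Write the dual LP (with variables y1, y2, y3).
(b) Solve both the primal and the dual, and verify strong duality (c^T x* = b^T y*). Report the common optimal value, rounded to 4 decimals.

The standard primal-dual pair for 'max c^T x s.t. A x <= b, x >= 0' is:
  Dual:  min b^T y  s.t.  A^T y >= c,  y >= 0.

So the dual LP is:
  minimize  6y1 + 9y2 + 22y3
  subject to:
    y1 + 2y3 >= 6
    y2 + 3y3 >= 4
    y1, y2, y3 >= 0

Solving the primal: x* = (6, 3.3333).
  primal value c^T x* = 49.3333.
Solving the dual: y* = (3.3333, 0, 1.3333).
  dual value b^T y* = 49.3333.
Strong duality: c^T x* = b^T y*. Confirmed.

49.3333


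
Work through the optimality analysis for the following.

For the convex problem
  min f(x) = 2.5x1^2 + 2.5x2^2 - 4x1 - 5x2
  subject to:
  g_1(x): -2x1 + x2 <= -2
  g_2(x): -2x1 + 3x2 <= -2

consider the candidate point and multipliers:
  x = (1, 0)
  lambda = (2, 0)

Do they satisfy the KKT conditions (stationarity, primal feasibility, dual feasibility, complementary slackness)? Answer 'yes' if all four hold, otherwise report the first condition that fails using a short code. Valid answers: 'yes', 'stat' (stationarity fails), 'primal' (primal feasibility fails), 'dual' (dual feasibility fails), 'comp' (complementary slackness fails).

Gradient of f: grad f(x) = Q x + c = (1, -5)
Constraint values g_i(x) = a_i^T x - b_i:
  g_1((1, 0)) = 0
  g_2((1, 0)) = 0
Stationarity residual: grad f(x) + sum_i lambda_i a_i = (-3, -3)
  -> stationarity FAILS
Primal feasibility (all g_i <= 0): OK
Dual feasibility (all lambda_i >= 0): OK
Complementary slackness (lambda_i * g_i(x) = 0 for all i): OK

Verdict: the first failing condition is stationarity -> stat.

stat


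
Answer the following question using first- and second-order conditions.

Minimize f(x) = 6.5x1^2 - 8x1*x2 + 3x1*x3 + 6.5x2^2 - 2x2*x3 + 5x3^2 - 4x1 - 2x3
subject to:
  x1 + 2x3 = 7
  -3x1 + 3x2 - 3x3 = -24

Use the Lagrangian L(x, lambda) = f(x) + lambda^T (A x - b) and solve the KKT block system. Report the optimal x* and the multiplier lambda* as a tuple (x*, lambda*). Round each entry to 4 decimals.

Form the Lagrangian:
  L(x, lambda) = (1/2) x^T Q x + c^T x + lambda^T (A x - b)
Stationarity (grad_x L = 0): Q x + c + A^T lambda = 0.
Primal feasibility: A x = b.

This gives the KKT block system:
  [ Q   A^T ] [ x     ]   [-c ]
  [ A    0  ] [ lambda ] = [ b ]

Solving the linear system:
  x*      = (1.2857, -3.8571, 2.8571)
  lambda* = (14, 22.0476)
  f(x*)   = 210.1429

x* = (1.2857, -3.8571, 2.8571), lambda* = (14, 22.0476)


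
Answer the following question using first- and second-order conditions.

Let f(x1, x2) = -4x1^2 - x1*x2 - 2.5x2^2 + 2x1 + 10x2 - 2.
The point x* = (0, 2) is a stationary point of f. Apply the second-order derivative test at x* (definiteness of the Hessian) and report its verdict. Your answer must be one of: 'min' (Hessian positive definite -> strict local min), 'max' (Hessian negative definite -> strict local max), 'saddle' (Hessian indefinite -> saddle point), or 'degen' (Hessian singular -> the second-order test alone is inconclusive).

Compute the Hessian H = grad^2 f:
  H = [[-8, -1], [-1, -5]]
Verify stationarity: grad f(x*) = H x* + g = (0, 0).
Eigenvalues of H: -8.3028, -4.6972.
Both eigenvalues < 0, so H is negative definite -> x* is a strict local max.

max


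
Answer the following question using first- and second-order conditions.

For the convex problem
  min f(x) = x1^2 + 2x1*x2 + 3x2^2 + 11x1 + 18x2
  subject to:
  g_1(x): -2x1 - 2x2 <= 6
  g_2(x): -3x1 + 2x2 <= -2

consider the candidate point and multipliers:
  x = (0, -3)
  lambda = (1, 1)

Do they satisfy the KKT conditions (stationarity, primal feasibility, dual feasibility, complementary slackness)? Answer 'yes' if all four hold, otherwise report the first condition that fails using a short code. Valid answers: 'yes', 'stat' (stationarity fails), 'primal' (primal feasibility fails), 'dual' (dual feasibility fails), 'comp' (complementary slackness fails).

Gradient of f: grad f(x) = Q x + c = (5, 0)
Constraint values g_i(x) = a_i^T x - b_i:
  g_1((0, -3)) = 0
  g_2((0, -3)) = -4
Stationarity residual: grad f(x) + sum_i lambda_i a_i = (0, 0)
  -> stationarity OK
Primal feasibility (all g_i <= 0): OK
Dual feasibility (all lambda_i >= 0): OK
Complementary slackness (lambda_i * g_i(x) = 0 for all i): FAILS

Verdict: the first failing condition is complementary_slackness -> comp.

comp


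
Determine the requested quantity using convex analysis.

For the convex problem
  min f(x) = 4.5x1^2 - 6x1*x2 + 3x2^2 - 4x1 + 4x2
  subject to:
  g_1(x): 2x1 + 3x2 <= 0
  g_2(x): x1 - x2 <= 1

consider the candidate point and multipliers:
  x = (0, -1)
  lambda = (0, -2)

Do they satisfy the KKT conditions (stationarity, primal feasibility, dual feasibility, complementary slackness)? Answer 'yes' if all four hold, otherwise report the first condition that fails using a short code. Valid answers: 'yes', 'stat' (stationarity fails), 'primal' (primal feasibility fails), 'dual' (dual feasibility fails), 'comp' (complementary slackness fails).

Gradient of f: grad f(x) = Q x + c = (2, -2)
Constraint values g_i(x) = a_i^T x - b_i:
  g_1((0, -1)) = -3
  g_2((0, -1)) = 0
Stationarity residual: grad f(x) + sum_i lambda_i a_i = (0, 0)
  -> stationarity OK
Primal feasibility (all g_i <= 0): OK
Dual feasibility (all lambda_i >= 0): FAILS
Complementary slackness (lambda_i * g_i(x) = 0 for all i): OK

Verdict: the first failing condition is dual_feasibility -> dual.

dual


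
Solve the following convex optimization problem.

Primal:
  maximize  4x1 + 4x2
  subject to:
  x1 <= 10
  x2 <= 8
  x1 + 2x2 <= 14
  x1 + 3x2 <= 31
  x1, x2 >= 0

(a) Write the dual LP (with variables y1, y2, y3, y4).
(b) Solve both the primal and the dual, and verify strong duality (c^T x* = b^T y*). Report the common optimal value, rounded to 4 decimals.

The standard primal-dual pair for 'max c^T x s.t. A x <= b, x >= 0' is:
  Dual:  min b^T y  s.t.  A^T y >= c,  y >= 0.

So the dual LP is:
  minimize  10y1 + 8y2 + 14y3 + 31y4
  subject to:
    y1 + y3 + y4 >= 4
    y2 + 2y3 + 3y4 >= 4
    y1, y2, y3, y4 >= 0

Solving the primal: x* = (10, 2).
  primal value c^T x* = 48.
Solving the dual: y* = (2, 0, 2, 0).
  dual value b^T y* = 48.
Strong duality: c^T x* = b^T y*. Confirmed.

48


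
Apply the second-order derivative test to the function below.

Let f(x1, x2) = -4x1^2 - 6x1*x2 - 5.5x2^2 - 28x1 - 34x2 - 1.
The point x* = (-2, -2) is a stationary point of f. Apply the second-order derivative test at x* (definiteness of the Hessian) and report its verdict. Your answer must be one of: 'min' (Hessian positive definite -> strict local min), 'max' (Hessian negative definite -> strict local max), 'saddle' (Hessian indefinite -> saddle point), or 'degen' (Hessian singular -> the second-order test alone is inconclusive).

Compute the Hessian H = grad^2 f:
  H = [[-8, -6], [-6, -11]]
Verify stationarity: grad f(x*) = H x* + g = (0, 0).
Eigenvalues of H: -15.6847, -3.3153.
Both eigenvalues < 0, so H is negative definite -> x* is a strict local max.

max


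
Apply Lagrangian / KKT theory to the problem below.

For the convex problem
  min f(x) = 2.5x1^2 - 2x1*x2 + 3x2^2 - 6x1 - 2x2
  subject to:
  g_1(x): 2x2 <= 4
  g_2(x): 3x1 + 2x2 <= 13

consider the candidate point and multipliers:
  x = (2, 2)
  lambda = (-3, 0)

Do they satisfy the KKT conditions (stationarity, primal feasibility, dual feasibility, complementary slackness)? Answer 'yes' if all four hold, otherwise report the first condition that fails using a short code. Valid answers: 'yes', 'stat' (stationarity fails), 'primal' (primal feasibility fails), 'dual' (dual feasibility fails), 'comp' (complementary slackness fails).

Gradient of f: grad f(x) = Q x + c = (0, 6)
Constraint values g_i(x) = a_i^T x - b_i:
  g_1((2, 2)) = 0
  g_2((2, 2)) = -3
Stationarity residual: grad f(x) + sum_i lambda_i a_i = (0, 0)
  -> stationarity OK
Primal feasibility (all g_i <= 0): OK
Dual feasibility (all lambda_i >= 0): FAILS
Complementary slackness (lambda_i * g_i(x) = 0 for all i): OK

Verdict: the first failing condition is dual_feasibility -> dual.

dual


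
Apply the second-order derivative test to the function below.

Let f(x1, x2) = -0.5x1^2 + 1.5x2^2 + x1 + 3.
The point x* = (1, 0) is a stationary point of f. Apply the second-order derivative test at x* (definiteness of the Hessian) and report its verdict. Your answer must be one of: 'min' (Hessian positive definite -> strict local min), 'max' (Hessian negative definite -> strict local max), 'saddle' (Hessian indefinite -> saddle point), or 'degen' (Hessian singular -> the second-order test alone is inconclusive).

Compute the Hessian H = grad^2 f:
  H = [[-1, 0], [0, 3]]
Verify stationarity: grad f(x*) = H x* + g = (0, 0).
Eigenvalues of H: -1, 3.
Eigenvalues have mixed signs, so H is indefinite -> x* is a saddle point.

saddle


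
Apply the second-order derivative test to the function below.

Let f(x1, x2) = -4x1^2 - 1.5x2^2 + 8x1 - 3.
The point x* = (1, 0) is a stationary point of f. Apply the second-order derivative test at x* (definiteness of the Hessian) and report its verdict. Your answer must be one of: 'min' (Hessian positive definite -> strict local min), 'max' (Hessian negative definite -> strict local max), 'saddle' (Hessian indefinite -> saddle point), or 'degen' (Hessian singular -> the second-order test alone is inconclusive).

Compute the Hessian H = grad^2 f:
  H = [[-8, 0], [0, -3]]
Verify stationarity: grad f(x*) = H x* + g = (0, 0).
Eigenvalues of H: -8, -3.
Both eigenvalues < 0, so H is negative definite -> x* is a strict local max.

max


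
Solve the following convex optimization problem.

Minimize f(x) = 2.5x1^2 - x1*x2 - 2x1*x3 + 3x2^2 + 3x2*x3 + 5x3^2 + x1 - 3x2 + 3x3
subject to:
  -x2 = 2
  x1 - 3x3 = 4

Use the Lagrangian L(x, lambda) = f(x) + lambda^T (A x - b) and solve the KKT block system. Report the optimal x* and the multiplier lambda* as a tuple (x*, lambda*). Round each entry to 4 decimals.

Form the Lagrangian:
  L(x, lambda) = (1/2) x^T Q x + c^T x + lambda^T (A x - b)
Stationarity (grad_x L = 0): Q x + c + A^T lambda = 0.
Primal feasibility: A x = b.

This gives the KKT block system:
  [ Q   A^T ] [ x     ]   [-c ]
  [ A    0  ] [ lambda ] = [ b ]

Solving the linear system:
  x*      = (-0.0465, -2, -1.3488)
  lambda* = (-19, -5.4651)
  f(x*)   = 30.8837

x* = (-0.0465, -2, -1.3488), lambda* = (-19, -5.4651)


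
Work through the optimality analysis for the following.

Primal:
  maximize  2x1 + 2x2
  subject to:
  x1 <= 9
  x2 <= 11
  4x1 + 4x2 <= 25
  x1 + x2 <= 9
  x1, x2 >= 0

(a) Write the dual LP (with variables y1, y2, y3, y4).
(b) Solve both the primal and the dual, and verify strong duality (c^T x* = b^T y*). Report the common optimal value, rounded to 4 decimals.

The standard primal-dual pair for 'max c^T x s.t. A x <= b, x >= 0' is:
  Dual:  min b^T y  s.t.  A^T y >= c,  y >= 0.

So the dual LP is:
  minimize  9y1 + 11y2 + 25y3 + 9y4
  subject to:
    y1 + 4y3 + y4 >= 2
    y2 + 4y3 + y4 >= 2
    y1, y2, y3, y4 >= 0

Solving the primal: x* = (6.25, 0).
  primal value c^T x* = 12.5.
Solving the dual: y* = (0, 0, 0.5, 0).
  dual value b^T y* = 12.5.
Strong duality: c^T x* = b^T y*. Confirmed.

12.5


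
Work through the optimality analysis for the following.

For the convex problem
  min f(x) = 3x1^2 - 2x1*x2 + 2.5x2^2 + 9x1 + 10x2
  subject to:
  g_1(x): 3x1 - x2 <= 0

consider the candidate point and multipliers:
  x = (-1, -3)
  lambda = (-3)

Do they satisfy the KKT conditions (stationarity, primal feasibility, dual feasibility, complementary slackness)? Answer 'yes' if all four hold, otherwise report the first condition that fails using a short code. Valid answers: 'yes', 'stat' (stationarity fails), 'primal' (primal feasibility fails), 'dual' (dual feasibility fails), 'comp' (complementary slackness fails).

Gradient of f: grad f(x) = Q x + c = (9, -3)
Constraint values g_i(x) = a_i^T x - b_i:
  g_1((-1, -3)) = 0
Stationarity residual: grad f(x) + sum_i lambda_i a_i = (0, 0)
  -> stationarity OK
Primal feasibility (all g_i <= 0): OK
Dual feasibility (all lambda_i >= 0): FAILS
Complementary slackness (lambda_i * g_i(x) = 0 for all i): OK

Verdict: the first failing condition is dual_feasibility -> dual.

dual


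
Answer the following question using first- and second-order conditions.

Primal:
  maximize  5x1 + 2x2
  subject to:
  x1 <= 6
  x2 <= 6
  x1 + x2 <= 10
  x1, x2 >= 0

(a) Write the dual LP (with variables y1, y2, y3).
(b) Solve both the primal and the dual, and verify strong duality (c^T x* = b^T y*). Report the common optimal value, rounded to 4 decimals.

The standard primal-dual pair for 'max c^T x s.t. A x <= b, x >= 0' is:
  Dual:  min b^T y  s.t.  A^T y >= c,  y >= 0.

So the dual LP is:
  minimize  6y1 + 6y2 + 10y3
  subject to:
    y1 + y3 >= 5
    y2 + y3 >= 2
    y1, y2, y3 >= 0

Solving the primal: x* = (6, 4).
  primal value c^T x* = 38.
Solving the dual: y* = (3, 0, 2).
  dual value b^T y* = 38.
Strong duality: c^T x* = b^T y*. Confirmed.

38


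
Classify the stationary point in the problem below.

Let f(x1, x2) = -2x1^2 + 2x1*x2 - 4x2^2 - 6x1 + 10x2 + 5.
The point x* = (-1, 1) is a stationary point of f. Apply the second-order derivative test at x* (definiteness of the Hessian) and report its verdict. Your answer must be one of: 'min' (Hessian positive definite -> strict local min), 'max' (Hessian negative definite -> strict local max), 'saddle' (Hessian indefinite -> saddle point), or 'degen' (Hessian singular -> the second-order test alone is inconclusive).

Compute the Hessian H = grad^2 f:
  H = [[-4, 2], [2, -8]]
Verify stationarity: grad f(x*) = H x* + g = (0, 0).
Eigenvalues of H: -8.8284, -3.1716.
Both eigenvalues < 0, so H is negative definite -> x* is a strict local max.

max


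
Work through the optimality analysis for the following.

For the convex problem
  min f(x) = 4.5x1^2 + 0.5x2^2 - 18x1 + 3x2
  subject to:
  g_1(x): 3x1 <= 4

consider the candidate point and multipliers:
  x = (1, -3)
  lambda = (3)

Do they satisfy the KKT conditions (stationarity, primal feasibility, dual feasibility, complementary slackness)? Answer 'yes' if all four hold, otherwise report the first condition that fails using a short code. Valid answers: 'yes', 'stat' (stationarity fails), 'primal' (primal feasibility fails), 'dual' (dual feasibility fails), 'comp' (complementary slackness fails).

Gradient of f: grad f(x) = Q x + c = (-9, 0)
Constraint values g_i(x) = a_i^T x - b_i:
  g_1((1, -3)) = -1
Stationarity residual: grad f(x) + sum_i lambda_i a_i = (0, 0)
  -> stationarity OK
Primal feasibility (all g_i <= 0): OK
Dual feasibility (all lambda_i >= 0): OK
Complementary slackness (lambda_i * g_i(x) = 0 for all i): FAILS

Verdict: the first failing condition is complementary_slackness -> comp.

comp


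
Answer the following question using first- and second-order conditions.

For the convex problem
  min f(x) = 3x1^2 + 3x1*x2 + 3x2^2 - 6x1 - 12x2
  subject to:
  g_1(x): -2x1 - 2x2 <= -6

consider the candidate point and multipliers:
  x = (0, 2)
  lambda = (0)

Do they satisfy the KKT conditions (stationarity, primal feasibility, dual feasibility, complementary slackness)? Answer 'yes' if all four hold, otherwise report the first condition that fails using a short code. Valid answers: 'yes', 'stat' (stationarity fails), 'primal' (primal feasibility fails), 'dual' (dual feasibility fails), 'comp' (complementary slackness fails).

Gradient of f: grad f(x) = Q x + c = (0, 0)
Constraint values g_i(x) = a_i^T x - b_i:
  g_1((0, 2)) = 2
Stationarity residual: grad f(x) + sum_i lambda_i a_i = (0, 0)
  -> stationarity OK
Primal feasibility (all g_i <= 0): FAILS
Dual feasibility (all lambda_i >= 0): OK
Complementary slackness (lambda_i * g_i(x) = 0 for all i): OK

Verdict: the first failing condition is primal_feasibility -> primal.

primal


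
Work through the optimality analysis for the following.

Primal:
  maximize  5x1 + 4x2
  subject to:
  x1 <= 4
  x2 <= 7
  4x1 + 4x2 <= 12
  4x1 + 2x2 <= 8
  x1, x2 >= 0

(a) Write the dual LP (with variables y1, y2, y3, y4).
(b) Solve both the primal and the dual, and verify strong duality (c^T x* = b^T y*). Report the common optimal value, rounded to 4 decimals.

The standard primal-dual pair for 'max c^T x s.t. A x <= b, x >= 0' is:
  Dual:  min b^T y  s.t.  A^T y >= c,  y >= 0.

So the dual LP is:
  minimize  4y1 + 7y2 + 12y3 + 8y4
  subject to:
    y1 + 4y3 + 4y4 >= 5
    y2 + 4y3 + 2y4 >= 4
    y1, y2, y3, y4 >= 0

Solving the primal: x* = (1, 2).
  primal value c^T x* = 13.
Solving the dual: y* = (0, 0, 0.75, 0.5).
  dual value b^T y* = 13.
Strong duality: c^T x* = b^T y*. Confirmed.

13


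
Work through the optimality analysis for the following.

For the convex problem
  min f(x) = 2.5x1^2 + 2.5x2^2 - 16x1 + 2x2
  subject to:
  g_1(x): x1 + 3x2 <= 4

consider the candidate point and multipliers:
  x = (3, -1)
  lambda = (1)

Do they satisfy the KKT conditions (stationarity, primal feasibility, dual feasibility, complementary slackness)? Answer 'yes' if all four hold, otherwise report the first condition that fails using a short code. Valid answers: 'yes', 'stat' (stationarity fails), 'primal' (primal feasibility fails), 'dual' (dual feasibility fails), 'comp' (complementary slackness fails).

Gradient of f: grad f(x) = Q x + c = (-1, -3)
Constraint values g_i(x) = a_i^T x - b_i:
  g_1((3, -1)) = -4
Stationarity residual: grad f(x) + sum_i lambda_i a_i = (0, 0)
  -> stationarity OK
Primal feasibility (all g_i <= 0): OK
Dual feasibility (all lambda_i >= 0): OK
Complementary slackness (lambda_i * g_i(x) = 0 for all i): FAILS

Verdict: the first failing condition is complementary_slackness -> comp.

comp


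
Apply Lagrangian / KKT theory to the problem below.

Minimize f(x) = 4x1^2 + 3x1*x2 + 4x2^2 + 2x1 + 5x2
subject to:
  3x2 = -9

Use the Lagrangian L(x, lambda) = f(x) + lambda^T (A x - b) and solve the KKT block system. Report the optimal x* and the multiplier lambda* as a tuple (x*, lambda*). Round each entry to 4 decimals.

Form the Lagrangian:
  L(x, lambda) = (1/2) x^T Q x + c^T x + lambda^T (A x - b)
Stationarity (grad_x L = 0): Q x + c + A^T lambda = 0.
Primal feasibility: A x = b.

This gives the KKT block system:
  [ Q   A^T ] [ x     ]   [-c ]
  [ A    0  ] [ lambda ] = [ b ]

Solving the linear system:
  x*      = (0.875, -3)
  lambda* = (5.4583)
  f(x*)   = 17.9375

x* = (0.875, -3), lambda* = (5.4583)
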